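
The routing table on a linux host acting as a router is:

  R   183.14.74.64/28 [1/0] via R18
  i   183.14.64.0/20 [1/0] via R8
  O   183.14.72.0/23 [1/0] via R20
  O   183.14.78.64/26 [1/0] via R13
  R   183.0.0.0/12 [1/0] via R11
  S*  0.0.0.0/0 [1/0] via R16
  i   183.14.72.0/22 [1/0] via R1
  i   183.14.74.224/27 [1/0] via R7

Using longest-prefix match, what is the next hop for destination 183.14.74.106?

Routes whose prefix contains 183.14.74.106:
  0.0.0.0/0 (default, matches everything) -> R16
  183.0.0.0/12 (183.0.0.0 - 183.15.255.255) -> R11
  183.14.64.0/20 (183.14.64.0 - 183.14.79.255) -> R8
  183.14.72.0/22 (183.14.72.0 - 183.14.75.255) -> R1
More-specific entries that do NOT match:
  183.14.74.64/28 (183.14.74.64 - 183.14.74.79) does not contain 183.14.74.106
  183.14.74.224/27 (183.14.74.224 - 183.14.74.255) does not contain 183.14.74.106
  183.14.78.64/26 (183.14.78.64 - 183.14.78.127) does not contain 183.14.74.106
  183.14.72.0/23 (183.14.72.0 - 183.14.73.255) does not contain 183.14.74.106
Longest matching prefix is /22 -> next hop R1.

R1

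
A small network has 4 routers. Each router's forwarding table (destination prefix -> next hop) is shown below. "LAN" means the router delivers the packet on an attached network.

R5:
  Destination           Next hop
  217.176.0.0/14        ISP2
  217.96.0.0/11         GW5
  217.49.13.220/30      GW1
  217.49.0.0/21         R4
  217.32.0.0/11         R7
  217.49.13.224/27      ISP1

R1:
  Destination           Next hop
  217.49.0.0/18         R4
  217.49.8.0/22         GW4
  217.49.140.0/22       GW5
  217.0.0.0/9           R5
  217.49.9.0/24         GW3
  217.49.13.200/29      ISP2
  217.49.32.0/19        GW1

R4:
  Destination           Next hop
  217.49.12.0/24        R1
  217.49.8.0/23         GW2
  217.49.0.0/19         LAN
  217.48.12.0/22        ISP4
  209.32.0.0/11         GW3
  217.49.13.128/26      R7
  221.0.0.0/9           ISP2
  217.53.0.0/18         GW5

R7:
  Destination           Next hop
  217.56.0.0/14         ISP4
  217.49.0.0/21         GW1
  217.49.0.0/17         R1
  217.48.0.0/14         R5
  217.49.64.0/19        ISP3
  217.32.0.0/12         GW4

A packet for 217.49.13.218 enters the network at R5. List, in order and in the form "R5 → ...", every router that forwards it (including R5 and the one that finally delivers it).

At R5: longest match for 217.49.13.218 is 217.32.0.0/11 -> R7
At R7: longest match for 217.49.13.218 is 217.49.0.0/17 -> R1
At R1: longest match for 217.49.13.218 is 217.49.0.0/18 -> R4
At R4: longest match for 217.49.13.218 is 217.49.0.0/19 -> LAN

R5 → R7 → R1 → R4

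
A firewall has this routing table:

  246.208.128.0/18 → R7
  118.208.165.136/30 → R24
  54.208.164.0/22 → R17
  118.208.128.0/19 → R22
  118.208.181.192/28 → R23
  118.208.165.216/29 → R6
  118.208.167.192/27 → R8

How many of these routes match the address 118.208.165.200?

No listed prefix contains 118.208.165.200.
Total matching entries: 0.

0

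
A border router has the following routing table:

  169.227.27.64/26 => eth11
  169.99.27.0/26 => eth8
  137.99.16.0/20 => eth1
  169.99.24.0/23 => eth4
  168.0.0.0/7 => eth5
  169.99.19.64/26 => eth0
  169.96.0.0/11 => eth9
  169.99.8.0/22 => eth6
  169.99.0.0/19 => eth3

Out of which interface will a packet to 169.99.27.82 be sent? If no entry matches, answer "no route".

eth3

Routes whose prefix contains 169.99.27.82:
  168.0.0.0/7 (168.0.0.0 - 169.255.255.255) -> eth5
  169.96.0.0/11 (169.96.0.0 - 169.127.255.255) -> eth9
  169.99.0.0/19 (169.99.0.0 - 169.99.31.255) -> eth3
More-specific entries that do NOT match:
  169.227.27.64/26 (169.227.27.64 - 169.227.27.127) does not contain 169.99.27.82
  169.99.27.0/26 (169.99.27.0 - 169.99.27.63) does not contain 169.99.27.82
  169.99.19.64/26 (169.99.19.64 - 169.99.19.127) does not contain 169.99.27.82
  169.99.24.0/23 (169.99.24.0 - 169.99.25.255) does not contain 169.99.27.82
  169.99.8.0/22 (169.99.8.0 - 169.99.11.255) does not contain 169.99.27.82
  137.99.16.0/20 (137.99.16.0 - 137.99.31.255) does not contain 169.99.27.82
Longest matching prefix is /19 -> interface eth3.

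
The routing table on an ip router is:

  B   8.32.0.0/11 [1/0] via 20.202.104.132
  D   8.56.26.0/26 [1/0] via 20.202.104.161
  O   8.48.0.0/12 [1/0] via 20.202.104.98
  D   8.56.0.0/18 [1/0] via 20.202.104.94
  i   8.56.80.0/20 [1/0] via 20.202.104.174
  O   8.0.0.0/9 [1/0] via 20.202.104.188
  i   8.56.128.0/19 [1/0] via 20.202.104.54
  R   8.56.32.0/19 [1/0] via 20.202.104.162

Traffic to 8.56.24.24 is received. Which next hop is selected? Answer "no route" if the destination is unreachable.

20.202.104.94

Routes whose prefix contains 8.56.24.24:
  8.0.0.0/9 (8.0.0.0 - 8.127.255.255) -> 20.202.104.188
  8.32.0.0/11 (8.32.0.0 - 8.63.255.255) -> 20.202.104.132
  8.48.0.0/12 (8.48.0.0 - 8.63.255.255) -> 20.202.104.98
  8.56.0.0/18 (8.56.0.0 - 8.56.63.255) -> 20.202.104.94
More-specific entries that do NOT match:
  8.56.26.0/26 (8.56.26.0 - 8.56.26.63) does not contain 8.56.24.24
  8.56.80.0/20 (8.56.80.0 - 8.56.95.255) does not contain 8.56.24.24
  8.56.128.0/19 (8.56.128.0 - 8.56.159.255) does not contain 8.56.24.24
  8.56.32.0/19 (8.56.32.0 - 8.56.63.255) does not contain 8.56.24.24
Longest matching prefix is /18 -> next hop 20.202.104.94.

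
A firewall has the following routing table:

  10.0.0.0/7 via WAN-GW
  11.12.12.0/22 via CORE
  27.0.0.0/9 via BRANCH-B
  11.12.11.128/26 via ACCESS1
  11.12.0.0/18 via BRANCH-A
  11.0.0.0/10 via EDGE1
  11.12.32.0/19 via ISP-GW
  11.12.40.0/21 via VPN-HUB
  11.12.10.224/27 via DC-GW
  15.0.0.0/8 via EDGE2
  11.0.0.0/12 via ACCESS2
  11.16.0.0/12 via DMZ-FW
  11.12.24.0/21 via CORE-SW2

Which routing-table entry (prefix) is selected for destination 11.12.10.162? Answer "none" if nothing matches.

11.12.0.0/18

Entries matching 11.12.10.162:
  10.0.0.0/7 (10.0.0.0 - 11.255.255.255)
  11.0.0.0/10 (11.0.0.0 - 11.63.255.255)
  11.0.0.0/12 (11.0.0.0 - 11.15.255.255)
  11.12.0.0/18 (11.12.0.0 - 11.12.63.255)
Most specific is 11.12.0.0/18.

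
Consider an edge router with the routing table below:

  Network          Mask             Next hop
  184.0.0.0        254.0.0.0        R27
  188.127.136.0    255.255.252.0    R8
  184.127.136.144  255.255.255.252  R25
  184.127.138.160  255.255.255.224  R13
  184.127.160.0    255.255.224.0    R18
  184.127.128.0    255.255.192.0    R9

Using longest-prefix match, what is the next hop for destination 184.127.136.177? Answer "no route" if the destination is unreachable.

Routes whose prefix contains 184.127.136.177:
  184.0.0.0/7 (184.0.0.0 - 185.255.255.255) -> R27
  184.127.128.0/18 (184.127.128.0 - 184.127.191.255) -> R9
More-specific entries that do NOT match:
  184.127.136.144/30 (184.127.136.144 - 184.127.136.147) does not contain 184.127.136.177
  184.127.138.160/27 (184.127.138.160 - 184.127.138.191) does not contain 184.127.136.177
  188.127.136.0/22 (188.127.136.0 - 188.127.139.255) does not contain 184.127.136.177
  184.127.160.0/19 (184.127.160.0 - 184.127.191.255) does not contain 184.127.136.177
Longest matching prefix is /18 -> next hop R9.

R9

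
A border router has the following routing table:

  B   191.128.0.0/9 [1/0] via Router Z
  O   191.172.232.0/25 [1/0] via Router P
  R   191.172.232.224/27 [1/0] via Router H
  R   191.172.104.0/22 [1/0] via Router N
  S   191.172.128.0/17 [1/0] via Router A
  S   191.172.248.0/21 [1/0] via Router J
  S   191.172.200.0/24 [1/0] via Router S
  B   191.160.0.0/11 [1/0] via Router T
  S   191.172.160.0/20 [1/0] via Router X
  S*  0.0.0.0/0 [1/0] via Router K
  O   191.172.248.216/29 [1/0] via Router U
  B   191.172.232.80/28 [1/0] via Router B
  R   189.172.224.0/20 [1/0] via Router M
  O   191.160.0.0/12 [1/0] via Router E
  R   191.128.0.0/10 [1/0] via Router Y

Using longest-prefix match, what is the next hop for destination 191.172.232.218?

Routes whose prefix contains 191.172.232.218:
  0.0.0.0/0 (default, matches everything) -> Router K
  191.128.0.0/9 (191.128.0.0 - 191.255.255.255) -> Router Z
  191.128.0.0/10 (191.128.0.0 - 191.191.255.255) -> Router Y
  191.160.0.0/11 (191.160.0.0 - 191.191.255.255) -> Router T
  191.160.0.0/12 (191.160.0.0 - 191.175.255.255) -> Router E
  191.172.128.0/17 (191.172.128.0 - 191.172.255.255) -> Router A
More-specific entries that do NOT match:
  191.172.248.216/29 (191.172.248.216 - 191.172.248.223) does not contain 191.172.232.218
  191.172.232.80/28 (191.172.232.80 - 191.172.232.95) does not contain 191.172.232.218
  191.172.232.224/27 (191.172.232.224 - 191.172.232.255) does not contain 191.172.232.218
  191.172.232.0/25 (191.172.232.0 - 191.172.232.127) does not contain 191.172.232.218
  191.172.200.0/24 (191.172.200.0 - 191.172.200.255) does not contain 191.172.232.218
  191.172.104.0/22 (191.172.104.0 - 191.172.107.255) does not contain 191.172.232.218
  191.172.248.0/21 (191.172.248.0 - 191.172.255.255) does not contain 191.172.232.218
  191.172.160.0/20 (191.172.160.0 - 191.172.175.255) does not contain 191.172.232.218
  189.172.224.0/20 (189.172.224.0 - 189.172.239.255) does not contain 191.172.232.218
Longest matching prefix is /17 -> next hop Router A.

Router A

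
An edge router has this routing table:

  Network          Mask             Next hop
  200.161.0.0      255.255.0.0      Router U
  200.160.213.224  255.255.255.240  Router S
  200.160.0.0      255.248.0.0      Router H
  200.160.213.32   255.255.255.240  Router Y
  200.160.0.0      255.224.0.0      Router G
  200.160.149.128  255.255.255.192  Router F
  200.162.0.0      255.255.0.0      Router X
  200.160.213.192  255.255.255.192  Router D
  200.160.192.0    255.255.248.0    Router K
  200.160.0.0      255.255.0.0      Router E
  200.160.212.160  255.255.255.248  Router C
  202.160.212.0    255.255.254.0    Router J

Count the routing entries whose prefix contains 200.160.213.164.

3

Prefixes containing 200.160.213.164:
  200.160.0.0/11 (200.160.0.0 - 200.191.255.255)
  200.160.0.0/13 (200.160.0.0 - 200.167.255.255)
  200.160.0.0/16 (200.160.0.0 - 200.160.255.255)
Total matching entries: 3.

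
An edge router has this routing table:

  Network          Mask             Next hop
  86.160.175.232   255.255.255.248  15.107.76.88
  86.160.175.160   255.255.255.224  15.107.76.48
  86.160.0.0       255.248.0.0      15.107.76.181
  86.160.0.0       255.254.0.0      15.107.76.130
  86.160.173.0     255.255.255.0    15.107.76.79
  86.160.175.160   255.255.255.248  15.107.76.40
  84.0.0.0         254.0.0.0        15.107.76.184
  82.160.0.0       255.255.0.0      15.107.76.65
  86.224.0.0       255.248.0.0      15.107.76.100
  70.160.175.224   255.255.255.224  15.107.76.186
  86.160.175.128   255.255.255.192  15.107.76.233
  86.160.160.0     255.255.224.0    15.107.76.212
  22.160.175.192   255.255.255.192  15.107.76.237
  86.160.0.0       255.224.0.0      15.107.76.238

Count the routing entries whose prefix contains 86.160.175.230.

4

Prefixes containing 86.160.175.230:
  86.160.0.0/11 (86.160.0.0 - 86.191.255.255)
  86.160.0.0/13 (86.160.0.0 - 86.167.255.255)
  86.160.0.0/15 (86.160.0.0 - 86.161.255.255)
  86.160.160.0/19 (86.160.160.0 - 86.160.191.255)
Total matching entries: 4.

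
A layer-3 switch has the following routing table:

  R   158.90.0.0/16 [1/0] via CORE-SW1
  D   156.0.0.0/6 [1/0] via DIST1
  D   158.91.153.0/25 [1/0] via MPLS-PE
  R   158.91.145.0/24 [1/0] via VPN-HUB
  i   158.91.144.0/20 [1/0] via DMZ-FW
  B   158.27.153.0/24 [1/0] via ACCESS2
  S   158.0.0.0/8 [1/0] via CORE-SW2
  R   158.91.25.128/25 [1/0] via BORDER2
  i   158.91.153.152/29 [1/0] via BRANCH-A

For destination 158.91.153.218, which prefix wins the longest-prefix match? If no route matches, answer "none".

Entries matching 158.91.153.218:
  156.0.0.0/6 (156.0.0.0 - 159.255.255.255)
  158.0.0.0/8 (158.0.0.0 - 158.255.255.255)
  158.91.144.0/20 (158.91.144.0 - 158.91.159.255)
Most specific is 158.91.144.0/20.

158.91.144.0/20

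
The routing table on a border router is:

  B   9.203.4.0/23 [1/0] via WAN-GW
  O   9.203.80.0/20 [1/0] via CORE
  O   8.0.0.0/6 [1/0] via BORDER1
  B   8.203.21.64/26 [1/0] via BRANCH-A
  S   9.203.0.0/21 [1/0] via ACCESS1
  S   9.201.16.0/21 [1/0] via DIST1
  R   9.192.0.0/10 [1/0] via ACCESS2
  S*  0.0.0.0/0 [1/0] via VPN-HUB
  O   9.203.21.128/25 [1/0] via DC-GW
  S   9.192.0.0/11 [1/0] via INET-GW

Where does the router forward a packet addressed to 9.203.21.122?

Routes whose prefix contains 9.203.21.122:
  0.0.0.0/0 (default, matches everything) -> VPN-HUB
  8.0.0.0/6 (8.0.0.0 - 11.255.255.255) -> BORDER1
  9.192.0.0/10 (9.192.0.0 - 9.255.255.255) -> ACCESS2
  9.192.0.0/11 (9.192.0.0 - 9.223.255.255) -> INET-GW
More-specific entries that do NOT match:
  8.203.21.64/26 (8.203.21.64 - 8.203.21.127) does not contain 9.203.21.122
  9.203.21.128/25 (9.203.21.128 - 9.203.21.255) does not contain 9.203.21.122
  9.203.4.0/23 (9.203.4.0 - 9.203.5.255) does not contain 9.203.21.122
  9.203.0.0/21 (9.203.0.0 - 9.203.7.255) does not contain 9.203.21.122
  9.201.16.0/21 (9.201.16.0 - 9.201.23.255) does not contain 9.203.21.122
  9.203.80.0/20 (9.203.80.0 - 9.203.95.255) does not contain 9.203.21.122
Longest matching prefix is /11 -> next hop INET-GW.

INET-GW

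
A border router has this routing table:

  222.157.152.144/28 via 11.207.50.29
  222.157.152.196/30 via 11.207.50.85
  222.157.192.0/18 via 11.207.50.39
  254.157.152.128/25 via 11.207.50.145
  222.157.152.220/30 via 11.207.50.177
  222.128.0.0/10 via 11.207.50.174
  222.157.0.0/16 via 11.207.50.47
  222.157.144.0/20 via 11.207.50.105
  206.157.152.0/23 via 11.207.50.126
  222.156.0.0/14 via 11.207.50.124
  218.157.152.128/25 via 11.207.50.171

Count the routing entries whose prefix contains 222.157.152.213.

4

Prefixes containing 222.157.152.213:
  222.128.0.0/10 (222.128.0.0 - 222.191.255.255)
  222.156.0.0/14 (222.156.0.0 - 222.159.255.255)
  222.157.0.0/16 (222.157.0.0 - 222.157.255.255)
  222.157.144.0/20 (222.157.144.0 - 222.157.159.255)
Total matching entries: 4.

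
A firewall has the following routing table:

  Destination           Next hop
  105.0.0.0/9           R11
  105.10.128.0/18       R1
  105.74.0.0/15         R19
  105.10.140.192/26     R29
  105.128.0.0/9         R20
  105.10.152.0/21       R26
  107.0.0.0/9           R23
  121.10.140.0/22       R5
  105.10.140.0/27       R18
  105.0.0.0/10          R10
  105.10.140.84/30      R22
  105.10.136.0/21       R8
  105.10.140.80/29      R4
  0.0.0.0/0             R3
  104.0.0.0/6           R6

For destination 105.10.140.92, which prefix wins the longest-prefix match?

Entries matching 105.10.140.92:
  0.0.0.0/0 (default, matches everything)
  104.0.0.0/6 (104.0.0.0 - 107.255.255.255)
  105.0.0.0/9 (105.0.0.0 - 105.127.255.255)
  105.0.0.0/10 (105.0.0.0 - 105.63.255.255)
  105.10.128.0/18 (105.10.128.0 - 105.10.191.255)
  105.10.136.0/21 (105.10.136.0 - 105.10.143.255)
Most specific is 105.10.136.0/21.

105.10.136.0/21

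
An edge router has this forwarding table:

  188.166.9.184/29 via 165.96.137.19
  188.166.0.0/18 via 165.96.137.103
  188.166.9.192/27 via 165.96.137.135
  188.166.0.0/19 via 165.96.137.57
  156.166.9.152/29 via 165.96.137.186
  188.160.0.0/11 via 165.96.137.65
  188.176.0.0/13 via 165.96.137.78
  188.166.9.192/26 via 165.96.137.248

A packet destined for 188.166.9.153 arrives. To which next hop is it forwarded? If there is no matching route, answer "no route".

Routes whose prefix contains 188.166.9.153:
  188.160.0.0/11 (188.160.0.0 - 188.191.255.255) -> 165.96.137.65
  188.166.0.0/18 (188.166.0.0 - 188.166.63.255) -> 165.96.137.103
  188.166.0.0/19 (188.166.0.0 - 188.166.31.255) -> 165.96.137.57
More-specific entries that do NOT match:
  188.166.9.184/29 (188.166.9.184 - 188.166.9.191) does not contain 188.166.9.153
  156.166.9.152/29 (156.166.9.152 - 156.166.9.159) does not contain 188.166.9.153
  188.166.9.192/27 (188.166.9.192 - 188.166.9.223) does not contain 188.166.9.153
  188.166.9.192/26 (188.166.9.192 - 188.166.9.255) does not contain 188.166.9.153
Longest matching prefix is /19 -> next hop 165.96.137.57.

165.96.137.57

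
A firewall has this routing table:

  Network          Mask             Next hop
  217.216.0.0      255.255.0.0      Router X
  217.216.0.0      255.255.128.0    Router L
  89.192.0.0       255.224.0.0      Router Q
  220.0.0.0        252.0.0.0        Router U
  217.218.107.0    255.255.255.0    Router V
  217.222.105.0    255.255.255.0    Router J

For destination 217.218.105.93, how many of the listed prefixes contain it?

0

No listed prefix contains 217.218.105.93.
Total matching entries: 0.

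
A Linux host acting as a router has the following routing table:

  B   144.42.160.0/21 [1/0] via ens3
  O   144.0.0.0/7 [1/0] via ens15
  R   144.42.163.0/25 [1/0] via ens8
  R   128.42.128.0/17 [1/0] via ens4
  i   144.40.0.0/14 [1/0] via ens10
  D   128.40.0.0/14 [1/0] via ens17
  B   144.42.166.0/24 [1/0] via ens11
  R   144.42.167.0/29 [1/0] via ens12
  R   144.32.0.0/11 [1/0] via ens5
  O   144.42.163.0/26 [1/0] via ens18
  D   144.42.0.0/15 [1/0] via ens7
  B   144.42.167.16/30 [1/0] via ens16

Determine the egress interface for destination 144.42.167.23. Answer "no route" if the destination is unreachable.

Routes whose prefix contains 144.42.167.23:
  144.0.0.0/7 (144.0.0.0 - 145.255.255.255) -> ens15
  144.32.0.0/11 (144.32.0.0 - 144.63.255.255) -> ens5
  144.40.0.0/14 (144.40.0.0 - 144.43.255.255) -> ens10
  144.42.0.0/15 (144.42.0.0 - 144.43.255.255) -> ens7
  144.42.160.0/21 (144.42.160.0 - 144.42.167.255) -> ens3
More-specific entries that do NOT match:
  144.42.167.16/30 (144.42.167.16 - 144.42.167.19) does not contain 144.42.167.23
  144.42.167.0/29 (144.42.167.0 - 144.42.167.7) does not contain 144.42.167.23
  144.42.163.0/26 (144.42.163.0 - 144.42.163.63) does not contain 144.42.167.23
  144.42.163.0/25 (144.42.163.0 - 144.42.163.127) does not contain 144.42.167.23
  144.42.166.0/24 (144.42.166.0 - 144.42.166.255) does not contain 144.42.167.23
Longest matching prefix is /21 -> interface ens3.

ens3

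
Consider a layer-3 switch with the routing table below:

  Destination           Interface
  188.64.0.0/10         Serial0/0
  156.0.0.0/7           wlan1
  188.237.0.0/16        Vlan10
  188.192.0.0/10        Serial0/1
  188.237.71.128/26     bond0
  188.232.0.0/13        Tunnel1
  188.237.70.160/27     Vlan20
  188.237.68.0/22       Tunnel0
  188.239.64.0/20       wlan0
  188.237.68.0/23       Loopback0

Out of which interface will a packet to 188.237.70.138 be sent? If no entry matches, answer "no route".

Routes whose prefix contains 188.237.70.138:
  188.192.0.0/10 (188.192.0.0 - 188.255.255.255) -> Serial0/1
  188.232.0.0/13 (188.232.0.0 - 188.239.255.255) -> Tunnel1
  188.237.0.0/16 (188.237.0.0 - 188.237.255.255) -> Vlan10
  188.237.68.0/22 (188.237.68.0 - 188.237.71.255) -> Tunnel0
More-specific entries that do NOT match:
  188.237.70.160/27 (188.237.70.160 - 188.237.70.191) does not contain 188.237.70.138
  188.237.71.128/26 (188.237.71.128 - 188.237.71.191) does not contain 188.237.70.138
  188.237.68.0/23 (188.237.68.0 - 188.237.69.255) does not contain 188.237.70.138
Longest matching prefix is /22 -> interface Tunnel0.

Tunnel0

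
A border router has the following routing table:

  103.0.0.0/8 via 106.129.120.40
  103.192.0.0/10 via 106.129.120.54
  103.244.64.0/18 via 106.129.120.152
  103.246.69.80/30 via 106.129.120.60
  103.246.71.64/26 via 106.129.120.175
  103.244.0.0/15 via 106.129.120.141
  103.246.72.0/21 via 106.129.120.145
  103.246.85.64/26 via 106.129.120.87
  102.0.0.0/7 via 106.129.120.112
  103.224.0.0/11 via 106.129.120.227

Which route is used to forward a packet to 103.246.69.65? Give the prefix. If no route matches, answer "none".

Entries matching 103.246.69.65:
  102.0.0.0/7 (102.0.0.0 - 103.255.255.255)
  103.0.0.0/8 (103.0.0.0 - 103.255.255.255)
  103.192.0.0/10 (103.192.0.0 - 103.255.255.255)
  103.224.0.0/11 (103.224.0.0 - 103.255.255.255)
Most specific is 103.224.0.0/11.

103.224.0.0/11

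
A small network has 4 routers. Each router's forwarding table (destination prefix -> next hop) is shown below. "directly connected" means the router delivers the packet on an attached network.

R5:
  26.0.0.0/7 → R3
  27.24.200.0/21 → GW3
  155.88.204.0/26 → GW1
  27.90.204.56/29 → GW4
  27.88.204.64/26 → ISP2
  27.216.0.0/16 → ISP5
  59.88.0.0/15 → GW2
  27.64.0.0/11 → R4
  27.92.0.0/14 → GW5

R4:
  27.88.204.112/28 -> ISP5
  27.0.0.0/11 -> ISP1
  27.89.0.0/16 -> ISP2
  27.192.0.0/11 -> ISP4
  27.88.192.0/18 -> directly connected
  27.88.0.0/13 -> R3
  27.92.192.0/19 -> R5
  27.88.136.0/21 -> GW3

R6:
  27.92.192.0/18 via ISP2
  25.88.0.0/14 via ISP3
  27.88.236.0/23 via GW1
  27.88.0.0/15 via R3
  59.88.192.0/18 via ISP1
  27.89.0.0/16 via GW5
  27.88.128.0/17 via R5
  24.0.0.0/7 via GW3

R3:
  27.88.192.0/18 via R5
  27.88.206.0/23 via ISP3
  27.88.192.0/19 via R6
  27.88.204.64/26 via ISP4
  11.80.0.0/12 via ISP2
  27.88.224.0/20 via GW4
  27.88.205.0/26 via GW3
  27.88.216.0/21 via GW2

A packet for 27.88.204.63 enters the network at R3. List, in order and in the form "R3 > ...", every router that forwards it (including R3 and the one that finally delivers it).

R3 > R6 > R5 > R4

At R3: longest match for 27.88.204.63 is 27.88.192.0/19 -> R6
At R6: longest match for 27.88.204.63 is 27.88.128.0/17 -> R5
At R5: longest match for 27.88.204.63 is 27.64.0.0/11 -> R4
At R4: longest match for 27.88.204.63 is 27.88.192.0/18 -> directly connected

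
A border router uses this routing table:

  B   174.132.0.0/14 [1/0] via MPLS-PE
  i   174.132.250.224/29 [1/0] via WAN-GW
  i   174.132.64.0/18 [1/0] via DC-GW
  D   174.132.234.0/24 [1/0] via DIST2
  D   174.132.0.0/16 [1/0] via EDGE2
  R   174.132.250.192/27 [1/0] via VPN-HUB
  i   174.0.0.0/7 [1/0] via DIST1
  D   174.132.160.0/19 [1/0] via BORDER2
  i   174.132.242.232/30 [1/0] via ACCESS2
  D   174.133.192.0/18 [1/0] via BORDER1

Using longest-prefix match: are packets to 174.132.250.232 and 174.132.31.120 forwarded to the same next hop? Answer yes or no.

yes

174.132.250.232: longest match 174.132.0.0/16 -> EDGE2
174.132.31.120: longest match 174.132.0.0/16 -> EDGE2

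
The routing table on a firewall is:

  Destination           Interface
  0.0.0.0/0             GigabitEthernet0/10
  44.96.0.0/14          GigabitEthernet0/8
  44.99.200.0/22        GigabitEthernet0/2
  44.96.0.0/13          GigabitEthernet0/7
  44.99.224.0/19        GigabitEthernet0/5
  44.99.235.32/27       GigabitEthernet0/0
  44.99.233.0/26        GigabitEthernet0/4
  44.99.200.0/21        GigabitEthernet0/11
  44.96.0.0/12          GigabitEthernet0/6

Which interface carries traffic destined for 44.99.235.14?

GigabitEthernet0/5

Routes whose prefix contains 44.99.235.14:
  0.0.0.0/0 (default, matches everything) -> GigabitEthernet0/10
  44.96.0.0/12 (44.96.0.0 - 44.111.255.255) -> GigabitEthernet0/6
  44.96.0.0/13 (44.96.0.0 - 44.103.255.255) -> GigabitEthernet0/7
  44.96.0.0/14 (44.96.0.0 - 44.99.255.255) -> GigabitEthernet0/8
  44.99.224.0/19 (44.99.224.0 - 44.99.255.255) -> GigabitEthernet0/5
More-specific entries that do NOT match:
  44.99.235.32/27 (44.99.235.32 - 44.99.235.63) does not contain 44.99.235.14
  44.99.233.0/26 (44.99.233.0 - 44.99.233.63) does not contain 44.99.235.14
  44.99.200.0/22 (44.99.200.0 - 44.99.203.255) does not contain 44.99.235.14
  44.99.200.0/21 (44.99.200.0 - 44.99.207.255) does not contain 44.99.235.14
Longest matching prefix is /19 -> interface GigabitEthernet0/5.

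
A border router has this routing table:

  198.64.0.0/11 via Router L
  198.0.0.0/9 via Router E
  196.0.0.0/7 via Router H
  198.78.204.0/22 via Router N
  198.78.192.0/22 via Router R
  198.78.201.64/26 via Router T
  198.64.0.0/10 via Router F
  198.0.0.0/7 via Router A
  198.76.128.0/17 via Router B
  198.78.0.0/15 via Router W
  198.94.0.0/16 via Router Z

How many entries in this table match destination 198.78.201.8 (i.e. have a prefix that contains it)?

5

Prefixes containing 198.78.201.8:
  198.0.0.0/7 (198.0.0.0 - 199.255.255.255)
  198.0.0.0/9 (198.0.0.0 - 198.127.255.255)
  198.64.0.0/10 (198.64.0.0 - 198.127.255.255)
  198.64.0.0/11 (198.64.0.0 - 198.95.255.255)
  198.78.0.0/15 (198.78.0.0 - 198.79.255.255)
Total matching entries: 5.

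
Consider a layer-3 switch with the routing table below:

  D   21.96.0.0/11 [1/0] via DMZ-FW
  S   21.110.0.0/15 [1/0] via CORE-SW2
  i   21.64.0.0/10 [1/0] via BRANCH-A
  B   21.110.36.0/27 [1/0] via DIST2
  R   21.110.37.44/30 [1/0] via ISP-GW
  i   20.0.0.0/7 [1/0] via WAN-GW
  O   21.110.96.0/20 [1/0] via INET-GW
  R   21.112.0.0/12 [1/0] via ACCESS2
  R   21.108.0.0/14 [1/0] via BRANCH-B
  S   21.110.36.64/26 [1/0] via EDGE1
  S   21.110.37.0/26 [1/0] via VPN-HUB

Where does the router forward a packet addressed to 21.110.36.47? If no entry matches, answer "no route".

Routes whose prefix contains 21.110.36.47:
  20.0.0.0/7 (20.0.0.0 - 21.255.255.255) -> WAN-GW
  21.64.0.0/10 (21.64.0.0 - 21.127.255.255) -> BRANCH-A
  21.96.0.0/11 (21.96.0.0 - 21.127.255.255) -> DMZ-FW
  21.108.0.0/14 (21.108.0.0 - 21.111.255.255) -> BRANCH-B
  21.110.0.0/15 (21.110.0.0 - 21.111.255.255) -> CORE-SW2
More-specific entries that do NOT match:
  21.110.37.44/30 (21.110.37.44 - 21.110.37.47) does not contain 21.110.36.47
  21.110.36.0/27 (21.110.36.0 - 21.110.36.31) does not contain 21.110.36.47
  21.110.36.64/26 (21.110.36.64 - 21.110.36.127) does not contain 21.110.36.47
  21.110.37.0/26 (21.110.37.0 - 21.110.37.63) does not contain 21.110.36.47
  21.110.96.0/20 (21.110.96.0 - 21.110.111.255) does not contain 21.110.36.47
Longest matching prefix is /15 -> next hop CORE-SW2.

CORE-SW2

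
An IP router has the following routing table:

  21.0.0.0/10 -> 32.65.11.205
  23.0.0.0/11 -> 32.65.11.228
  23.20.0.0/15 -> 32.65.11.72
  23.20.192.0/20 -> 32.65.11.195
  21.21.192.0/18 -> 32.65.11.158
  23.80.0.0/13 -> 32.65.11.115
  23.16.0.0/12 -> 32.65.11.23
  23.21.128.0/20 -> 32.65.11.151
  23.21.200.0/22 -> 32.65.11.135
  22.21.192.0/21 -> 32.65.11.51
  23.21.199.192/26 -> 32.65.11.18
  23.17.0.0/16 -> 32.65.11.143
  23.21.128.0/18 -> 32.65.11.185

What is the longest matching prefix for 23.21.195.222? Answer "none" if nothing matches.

23.20.0.0/15

Entries matching 23.21.195.222:
  23.0.0.0/11 (23.0.0.0 - 23.31.255.255)
  23.16.0.0/12 (23.16.0.0 - 23.31.255.255)
  23.20.0.0/15 (23.20.0.0 - 23.21.255.255)
Most specific is 23.20.0.0/15.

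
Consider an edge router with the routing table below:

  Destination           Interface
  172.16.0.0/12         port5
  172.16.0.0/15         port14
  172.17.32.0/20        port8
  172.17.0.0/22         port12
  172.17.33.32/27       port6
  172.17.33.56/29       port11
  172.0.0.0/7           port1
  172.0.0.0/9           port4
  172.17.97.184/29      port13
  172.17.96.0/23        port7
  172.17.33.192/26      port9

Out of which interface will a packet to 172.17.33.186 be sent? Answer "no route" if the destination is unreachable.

Routes whose prefix contains 172.17.33.186:
  172.0.0.0/7 (172.0.0.0 - 173.255.255.255) -> port1
  172.0.0.0/9 (172.0.0.0 - 172.127.255.255) -> port4
  172.16.0.0/12 (172.16.0.0 - 172.31.255.255) -> port5
  172.16.0.0/15 (172.16.0.0 - 172.17.255.255) -> port14
  172.17.32.0/20 (172.17.32.0 - 172.17.47.255) -> port8
More-specific entries that do NOT match:
  172.17.33.56/29 (172.17.33.56 - 172.17.33.63) does not contain 172.17.33.186
  172.17.97.184/29 (172.17.97.184 - 172.17.97.191) does not contain 172.17.33.186
  172.17.33.32/27 (172.17.33.32 - 172.17.33.63) does not contain 172.17.33.186
  172.17.33.192/26 (172.17.33.192 - 172.17.33.255) does not contain 172.17.33.186
  172.17.96.0/23 (172.17.96.0 - 172.17.97.255) does not contain 172.17.33.186
  172.17.0.0/22 (172.17.0.0 - 172.17.3.255) does not contain 172.17.33.186
Longest matching prefix is /20 -> interface port8.

port8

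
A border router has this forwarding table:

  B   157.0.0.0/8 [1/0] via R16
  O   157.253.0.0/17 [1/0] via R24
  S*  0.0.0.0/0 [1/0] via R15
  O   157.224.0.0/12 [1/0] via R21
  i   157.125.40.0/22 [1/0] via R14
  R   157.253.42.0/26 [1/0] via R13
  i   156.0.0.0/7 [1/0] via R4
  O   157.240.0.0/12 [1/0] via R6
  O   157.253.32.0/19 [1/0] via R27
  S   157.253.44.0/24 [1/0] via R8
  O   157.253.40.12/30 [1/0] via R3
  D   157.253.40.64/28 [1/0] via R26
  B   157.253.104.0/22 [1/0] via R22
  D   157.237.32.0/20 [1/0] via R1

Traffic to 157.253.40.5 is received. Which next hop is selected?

R27

Routes whose prefix contains 157.253.40.5:
  0.0.0.0/0 (default, matches everything) -> R15
  156.0.0.0/7 (156.0.0.0 - 157.255.255.255) -> R4
  157.0.0.0/8 (157.0.0.0 - 157.255.255.255) -> R16
  157.240.0.0/12 (157.240.0.0 - 157.255.255.255) -> R6
  157.253.0.0/17 (157.253.0.0 - 157.253.127.255) -> R24
  157.253.32.0/19 (157.253.32.0 - 157.253.63.255) -> R27
More-specific entries that do NOT match:
  157.253.40.12/30 (157.253.40.12 - 157.253.40.15) does not contain 157.253.40.5
  157.253.40.64/28 (157.253.40.64 - 157.253.40.79) does not contain 157.253.40.5
  157.253.42.0/26 (157.253.42.0 - 157.253.42.63) does not contain 157.253.40.5
  157.253.44.0/24 (157.253.44.0 - 157.253.44.255) does not contain 157.253.40.5
  157.125.40.0/22 (157.125.40.0 - 157.125.43.255) does not contain 157.253.40.5
  157.253.104.0/22 (157.253.104.0 - 157.253.107.255) does not contain 157.253.40.5
  157.237.32.0/20 (157.237.32.0 - 157.237.47.255) does not contain 157.253.40.5
Longest matching prefix is /19 -> next hop R27.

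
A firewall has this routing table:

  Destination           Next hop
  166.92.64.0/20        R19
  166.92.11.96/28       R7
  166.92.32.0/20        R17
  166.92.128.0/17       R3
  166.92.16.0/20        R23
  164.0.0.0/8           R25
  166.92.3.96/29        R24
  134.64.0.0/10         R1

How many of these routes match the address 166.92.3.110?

No listed prefix contains 166.92.3.110.
Total matching entries: 0.

0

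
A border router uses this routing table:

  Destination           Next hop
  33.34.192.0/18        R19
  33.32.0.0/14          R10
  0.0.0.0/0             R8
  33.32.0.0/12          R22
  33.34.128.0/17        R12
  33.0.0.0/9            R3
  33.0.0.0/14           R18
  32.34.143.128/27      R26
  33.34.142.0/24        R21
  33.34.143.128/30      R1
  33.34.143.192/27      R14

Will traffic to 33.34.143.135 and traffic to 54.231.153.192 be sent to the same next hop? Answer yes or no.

33.34.143.135: longest match 33.34.128.0/17 -> R12
54.231.153.192: longest match 0.0.0.0/0 -> R8

no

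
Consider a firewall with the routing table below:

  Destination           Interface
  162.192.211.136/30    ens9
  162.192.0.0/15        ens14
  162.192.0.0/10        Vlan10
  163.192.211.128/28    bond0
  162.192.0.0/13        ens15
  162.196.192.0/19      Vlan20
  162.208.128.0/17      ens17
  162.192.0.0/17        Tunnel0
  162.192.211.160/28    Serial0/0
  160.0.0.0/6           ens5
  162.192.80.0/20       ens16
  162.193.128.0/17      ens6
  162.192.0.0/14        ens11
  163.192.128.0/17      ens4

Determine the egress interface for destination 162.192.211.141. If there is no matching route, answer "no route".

ens14

Routes whose prefix contains 162.192.211.141:
  160.0.0.0/6 (160.0.0.0 - 163.255.255.255) -> ens5
  162.192.0.0/10 (162.192.0.0 - 162.255.255.255) -> Vlan10
  162.192.0.0/13 (162.192.0.0 - 162.199.255.255) -> ens15
  162.192.0.0/14 (162.192.0.0 - 162.195.255.255) -> ens11
  162.192.0.0/15 (162.192.0.0 - 162.193.255.255) -> ens14
More-specific entries that do NOT match:
  162.192.211.136/30 (162.192.211.136 - 162.192.211.139) does not contain 162.192.211.141
  163.192.211.128/28 (163.192.211.128 - 163.192.211.143) does not contain 162.192.211.141
  162.192.211.160/28 (162.192.211.160 - 162.192.211.175) does not contain 162.192.211.141
  162.192.80.0/20 (162.192.80.0 - 162.192.95.255) does not contain 162.192.211.141
  162.196.192.0/19 (162.196.192.0 - 162.196.223.255) does not contain 162.192.211.141
  162.208.128.0/17 (162.208.128.0 - 162.208.255.255) does not contain 162.192.211.141
  162.192.0.0/17 (162.192.0.0 - 162.192.127.255) does not contain 162.192.211.141
  162.193.128.0/17 (162.193.128.0 - 162.193.255.255) does not contain 162.192.211.141
  163.192.128.0/17 (163.192.128.0 - 163.192.255.255) does not contain 162.192.211.141
Longest matching prefix is /15 -> interface ens14.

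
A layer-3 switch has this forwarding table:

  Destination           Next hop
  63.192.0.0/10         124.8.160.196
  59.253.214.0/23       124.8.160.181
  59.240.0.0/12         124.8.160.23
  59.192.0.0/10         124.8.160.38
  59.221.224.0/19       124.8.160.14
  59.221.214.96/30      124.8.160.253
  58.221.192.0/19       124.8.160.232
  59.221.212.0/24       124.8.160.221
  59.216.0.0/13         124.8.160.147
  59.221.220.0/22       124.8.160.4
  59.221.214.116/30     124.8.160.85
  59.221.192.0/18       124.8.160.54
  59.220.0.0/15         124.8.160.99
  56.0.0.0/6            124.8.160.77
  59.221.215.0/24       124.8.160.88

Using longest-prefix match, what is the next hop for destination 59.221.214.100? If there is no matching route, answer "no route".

124.8.160.54

Routes whose prefix contains 59.221.214.100:
  56.0.0.0/6 (56.0.0.0 - 59.255.255.255) -> 124.8.160.77
  59.192.0.0/10 (59.192.0.0 - 59.255.255.255) -> 124.8.160.38
  59.216.0.0/13 (59.216.0.0 - 59.223.255.255) -> 124.8.160.147
  59.220.0.0/15 (59.220.0.0 - 59.221.255.255) -> 124.8.160.99
  59.221.192.0/18 (59.221.192.0 - 59.221.255.255) -> 124.8.160.54
More-specific entries that do NOT match:
  59.221.214.96/30 (59.221.214.96 - 59.221.214.99) does not contain 59.221.214.100
  59.221.214.116/30 (59.221.214.116 - 59.221.214.119) does not contain 59.221.214.100
  59.221.212.0/24 (59.221.212.0 - 59.221.212.255) does not contain 59.221.214.100
  59.221.215.0/24 (59.221.215.0 - 59.221.215.255) does not contain 59.221.214.100
  59.253.214.0/23 (59.253.214.0 - 59.253.215.255) does not contain 59.221.214.100
  59.221.220.0/22 (59.221.220.0 - 59.221.223.255) does not contain 59.221.214.100
  59.221.224.0/19 (59.221.224.0 - 59.221.255.255) does not contain 59.221.214.100
  58.221.192.0/19 (58.221.192.0 - 58.221.223.255) does not contain 59.221.214.100
Longest matching prefix is /18 -> next hop 124.8.160.54.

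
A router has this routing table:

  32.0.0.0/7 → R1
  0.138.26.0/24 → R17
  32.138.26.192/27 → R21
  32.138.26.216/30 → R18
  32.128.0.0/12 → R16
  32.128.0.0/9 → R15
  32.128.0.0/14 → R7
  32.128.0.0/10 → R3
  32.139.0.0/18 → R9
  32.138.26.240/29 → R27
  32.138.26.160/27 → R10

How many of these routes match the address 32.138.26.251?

4

Prefixes containing 32.138.26.251:
  32.0.0.0/7 (32.0.0.0 - 33.255.255.255)
  32.128.0.0/9 (32.128.0.0 - 32.255.255.255)
  32.128.0.0/10 (32.128.0.0 - 32.191.255.255)
  32.128.0.0/12 (32.128.0.0 - 32.143.255.255)
Total matching entries: 4.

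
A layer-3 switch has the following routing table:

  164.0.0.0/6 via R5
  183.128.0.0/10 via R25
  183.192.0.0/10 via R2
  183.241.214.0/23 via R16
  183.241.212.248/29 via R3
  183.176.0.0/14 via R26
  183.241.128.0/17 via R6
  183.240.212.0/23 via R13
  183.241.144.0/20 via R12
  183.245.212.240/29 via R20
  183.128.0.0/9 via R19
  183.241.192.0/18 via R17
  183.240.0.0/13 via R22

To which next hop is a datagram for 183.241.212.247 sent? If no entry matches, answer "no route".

Routes whose prefix contains 183.241.212.247:
  183.128.0.0/9 (183.128.0.0 - 183.255.255.255) -> R19
  183.192.0.0/10 (183.192.0.0 - 183.255.255.255) -> R2
  183.240.0.0/13 (183.240.0.0 - 183.247.255.255) -> R22
  183.241.128.0/17 (183.241.128.0 - 183.241.255.255) -> R6
  183.241.192.0/18 (183.241.192.0 - 183.241.255.255) -> R17
More-specific entries that do NOT match:
  183.241.212.248/29 (183.241.212.248 - 183.241.212.255) does not contain 183.241.212.247
  183.245.212.240/29 (183.245.212.240 - 183.245.212.247) does not contain 183.241.212.247
  183.241.214.0/23 (183.241.214.0 - 183.241.215.255) does not contain 183.241.212.247
  183.240.212.0/23 (183.240.212.0 - 183.240.213.255) does not contain 183.241.212.247
  183.241.144.0/20 (183.241.144.0 - 183.241.159.255) does not contain 183.241.212.247
Longest matching prefix is /18 -> next hop R17.

R17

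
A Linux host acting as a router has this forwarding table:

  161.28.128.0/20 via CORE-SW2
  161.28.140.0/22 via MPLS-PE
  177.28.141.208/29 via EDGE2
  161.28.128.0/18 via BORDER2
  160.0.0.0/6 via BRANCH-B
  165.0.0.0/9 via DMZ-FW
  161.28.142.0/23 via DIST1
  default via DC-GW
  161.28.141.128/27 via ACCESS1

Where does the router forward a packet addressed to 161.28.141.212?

MPLS-PE

Routes whose prefix contains 161.28.141.212:
  0.0.0.0/0 (default, matches everything) -> DC-GW
  160.0.0.0/6 (160.0.0.0 - 163.255.255.255) -> BRANCH-B
  161.28.128.0/18 (161.28.128.0 - 161.28.191.255) -> BORDER2
  161.28.128.0/20 (161.28.128.0 - 161.28.143.255) -> CORE-SW2
  161.28.140.0/22 (161.28.140.0 - 161.28.143.255) -> MPLS-PE
More-specific entries that do NOT match:
  177.28.141.208/29 (177.28.141.208 - 177.28.141.215) does not contain 161.28.141.212
  161.28.141.128/27 (161.28.141.128 - 161.28.141.159) does not contain 161.28.141.212
  161.28.142.0/23 (161.28.142.0 - 161.28.143.255) does not contain 161.28.141.212
Longest matching prefix is /22 -> next hop MPLS-PE.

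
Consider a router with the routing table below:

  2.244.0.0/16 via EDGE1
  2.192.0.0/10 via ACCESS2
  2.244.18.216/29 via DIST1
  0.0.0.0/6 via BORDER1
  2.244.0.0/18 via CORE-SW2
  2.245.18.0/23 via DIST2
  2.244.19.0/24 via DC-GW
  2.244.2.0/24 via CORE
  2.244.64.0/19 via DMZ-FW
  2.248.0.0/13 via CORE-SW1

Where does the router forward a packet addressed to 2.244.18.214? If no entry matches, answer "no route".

CORE-SW2

Routes whose prefix contains 2.244.18.214:
  0.0.0.0/6 (0.0.0.0 - 3.255.255.255) -> BORDER1
  2.192.0.0/10 (2.192.0.0 - 2.255.255.255) -> ACCESS2
  2.244.0.0/16 (2.244.0.0 - 2.244.255.255) -> EDGE1
  2.244.0.0/18 (2.244.0.0 - 2.244.63.255) -> CORE-SW2
More-specific entries that do NOT match:
  2.244.18.216/29 (2.244.18.216 - 2.244.18.223) does not contain 2.244.18.214
  2.244.19.0/24 (2.244.19.0 - 2.244.19.255) does not contain 2.244.18.214
  2.244.2.0/24 (2.244.2.0 - 2.244.2.255) does not contain 2.244.18.214
  2.245.18.0/23 (2.245.18.0 - 2.245.19.255) does not contain 2.244.18.214
  2.244.64.0/19 (2.244.64.0 - 2.244.95.255) does not contain 2.244.18.214
Longest matching prefix is /18 -> next hop CORE-SW2.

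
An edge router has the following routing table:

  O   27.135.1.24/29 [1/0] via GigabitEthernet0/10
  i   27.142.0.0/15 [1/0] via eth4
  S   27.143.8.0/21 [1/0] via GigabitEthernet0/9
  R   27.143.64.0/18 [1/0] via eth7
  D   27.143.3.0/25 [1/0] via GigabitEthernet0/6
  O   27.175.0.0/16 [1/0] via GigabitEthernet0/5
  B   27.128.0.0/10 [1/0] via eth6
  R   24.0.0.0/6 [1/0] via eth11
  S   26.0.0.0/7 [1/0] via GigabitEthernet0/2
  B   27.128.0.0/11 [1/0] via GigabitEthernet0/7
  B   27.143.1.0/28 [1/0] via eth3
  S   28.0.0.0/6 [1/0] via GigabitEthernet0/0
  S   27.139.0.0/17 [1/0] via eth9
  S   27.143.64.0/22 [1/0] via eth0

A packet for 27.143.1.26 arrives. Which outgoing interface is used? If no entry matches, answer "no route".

Routes whose prefix contains 27.143.1.26:
  24.0.0.0/6 (24.0.0.0 - 27.255.255.255) -> eth11
  26.0.0.0/7 (26.0.0.0 - 27.255.255.255) -> GigabitEthernet0/2
  27.128.0.0/10 (27.128.0.0 - 27.191.255.255) -> eth6
  27.128.0.0/11 (27.128.0.0 - 27.159.255.255) -> GigabitEthernet0/7
  27.142.0.0/15 (27.142.0.0 - 27.143.255.255) -> eth4
More-specific entries that do NOT match:
  27.135.1.24/29 (27.135.1.24 - 27.135.1.31) does not contain 27.143.1.26
  27.143.1.0/28 (27.143.1.0 - 27.143.1.15) does not contain 27.143.1.26
  27.143.3.0/25 (27.143.3.0 - 27.143.3.127) does not contain 27.143.1.26
  27.143.64.0/22 (27.143.64.0 - 27.143.67.255) does not contain 27.143.1.26
  27.143.8.0/21 (27.143.8.0 - 27.143.15.255) does not contain 27.143.1.26
  27.143.64.0/18 (27.143.64.0 - 27.143.127.255) does not contain 27.143.1.26
  27.139.0.0/17 (27.139.0.0 - 27.139.127.255) does not contain 27.143.1.26
  27.175.0.0/16 (27.175.0.0 - 27.175.255.255) does not contain 27.143.1.26
Longest matching prefix is /15 -> interface eth4.

eth4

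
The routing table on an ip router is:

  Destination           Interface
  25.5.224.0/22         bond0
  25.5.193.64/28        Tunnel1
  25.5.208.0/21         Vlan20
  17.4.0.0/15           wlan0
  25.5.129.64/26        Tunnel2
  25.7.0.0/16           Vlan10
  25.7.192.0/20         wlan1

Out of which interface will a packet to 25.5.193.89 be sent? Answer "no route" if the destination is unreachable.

No entry's prefix contains 25.5.193.89; there is no default route.

no route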